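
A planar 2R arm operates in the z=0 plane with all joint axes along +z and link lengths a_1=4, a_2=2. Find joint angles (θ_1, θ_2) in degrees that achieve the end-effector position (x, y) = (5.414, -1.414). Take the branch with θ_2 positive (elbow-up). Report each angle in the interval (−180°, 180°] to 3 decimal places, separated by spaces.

-29.281 45.015

cos θ_2 = (31.3108−4²−2²)/(2·4·2) = 0.7069; θ_2 = 45.0148° (elbow-up)
β = atan2(-1.4140,5.4140) = -14.6372°; ψ = atan2(1.4146,5.4138) = 14.6434°
θ_1 = β − ψ = -29.2806°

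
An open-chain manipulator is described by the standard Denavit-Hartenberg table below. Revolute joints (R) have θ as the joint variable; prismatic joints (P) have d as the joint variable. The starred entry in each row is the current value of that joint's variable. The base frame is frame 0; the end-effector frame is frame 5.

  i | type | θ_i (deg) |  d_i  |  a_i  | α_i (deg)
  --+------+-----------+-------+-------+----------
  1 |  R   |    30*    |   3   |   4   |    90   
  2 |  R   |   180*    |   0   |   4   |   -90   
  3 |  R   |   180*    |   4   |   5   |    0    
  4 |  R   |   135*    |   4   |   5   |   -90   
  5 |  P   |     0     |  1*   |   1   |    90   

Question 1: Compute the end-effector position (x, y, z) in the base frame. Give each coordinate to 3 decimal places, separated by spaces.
after link 1: o_1 = (3.4641, 2.0000, 3.0000)
after link 2: o_2 = (-0.0000, 0.0000, 3.0000)
after link 3: o_3 = (4.3301, 2.5000, -1.0000)
after link 4: o_4 = (3.0360, -2.3296, -5.0000)
after link 5: o_5 = (1.8113, -3.0367, -5.0000)

1.811 -3.037 -5.000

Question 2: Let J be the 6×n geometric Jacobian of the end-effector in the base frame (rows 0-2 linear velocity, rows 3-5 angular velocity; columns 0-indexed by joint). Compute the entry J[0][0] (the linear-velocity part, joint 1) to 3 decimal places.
axis z_0 = ẑ; lever o_n−o_0 = (1.8113,-3.0367,-5.0000)
cross product → J_v[:, 0] = (3.0367,1.8113,-0.0000)
J_ω[:, 0] = z_0
entry J[0][0] = 3.0367

3.037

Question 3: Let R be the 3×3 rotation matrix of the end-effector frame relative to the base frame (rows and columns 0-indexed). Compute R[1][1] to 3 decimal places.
0.259

End-effector y-axis (col 1 of R) = (-0.9659,0.2588,0.0000)
R[1][1] = 0.2588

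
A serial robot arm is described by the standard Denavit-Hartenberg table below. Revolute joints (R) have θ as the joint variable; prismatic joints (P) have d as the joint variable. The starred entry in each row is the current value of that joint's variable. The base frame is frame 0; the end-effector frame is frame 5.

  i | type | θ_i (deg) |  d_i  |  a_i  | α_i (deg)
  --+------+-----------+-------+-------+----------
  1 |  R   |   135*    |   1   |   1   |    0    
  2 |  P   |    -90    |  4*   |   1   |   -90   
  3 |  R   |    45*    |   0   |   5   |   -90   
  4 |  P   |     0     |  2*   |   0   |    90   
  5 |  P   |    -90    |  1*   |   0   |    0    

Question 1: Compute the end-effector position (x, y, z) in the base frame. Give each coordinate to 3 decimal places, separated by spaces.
after link 1: o_1 = (-0.7071, 0.7071, 1.0000)
after link 2: o_2 = (0.0000, 1.4142, 5.0000)
after link 3: o_3 = (2.5000, 3.9142, 1.4645)
after link 4: o_4 = (1.5000, 2.9142, 0.0503)
after link 5: o_5 = (0.7929, 3.6213, 0.0503)

0.793 3.621 0.050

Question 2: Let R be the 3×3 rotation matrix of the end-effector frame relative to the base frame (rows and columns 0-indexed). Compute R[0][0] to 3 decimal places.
0.500

End-effector x-axis (col 0 of R) = (0.5000,0.5000,0.7071)
R[0][0] = 0.5000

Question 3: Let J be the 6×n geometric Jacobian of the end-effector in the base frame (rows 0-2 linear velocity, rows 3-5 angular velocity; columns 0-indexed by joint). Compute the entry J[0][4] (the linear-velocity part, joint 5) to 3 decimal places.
-0.707

prismatic axis z_4 = (-0.7071,0.7071,0.0000)
J_v[:, 4] = z_4; J_ω[:, 4] = (0,0,0)
entry J[0][4] = -0.7071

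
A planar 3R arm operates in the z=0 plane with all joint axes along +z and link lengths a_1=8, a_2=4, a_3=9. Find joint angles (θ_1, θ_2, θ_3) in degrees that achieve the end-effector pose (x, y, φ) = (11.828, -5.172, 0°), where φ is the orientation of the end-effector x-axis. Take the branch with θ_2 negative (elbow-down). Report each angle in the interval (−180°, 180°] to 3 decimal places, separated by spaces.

wrist centre = target − a_3·(cos φ, sin φ) = (2.8280, -5.1720)
cos θ_2 = (34.7472−8²−4²)/(2·8·4) = -0.7071; θ_2 = -134.9975° (elbow-down)
β = atan2(-5.1720,2.8280) = -61.3306°; ψ = atan2(-2.8286,5.1717) = -28.6755°
θ_1 = β − ψ = -32.6551°
θ_3 = φ − θ_1 − θ_2 = 167.6525° (wrapped to (-180°,180°])

-32.655 -134.997 167.653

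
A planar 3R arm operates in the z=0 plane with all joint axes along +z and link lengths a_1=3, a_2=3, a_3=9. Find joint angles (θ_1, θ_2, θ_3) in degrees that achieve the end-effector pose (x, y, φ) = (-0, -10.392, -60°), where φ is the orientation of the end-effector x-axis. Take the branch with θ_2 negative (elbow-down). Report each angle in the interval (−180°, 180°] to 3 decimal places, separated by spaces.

-120.000 -60.006 120.006

wrist centre = target − a_3·(cos φ, sin φ) = (-4.5000, -2.5978)
cos θ_2 = (26.9984−3²−3²)/(2·3·3) = 0.4999; θ_2 = -60.0058° (elbow-down)
β = atan2(-2.5978,-4.5000) = -150.0029°; ψ = atan2(-2.5982,4.4997) = -30.0029°
θ_1 = β − ψ = -120.0000°
θ_3 = φ − θ_1 − θ_2 = 120.0058° (wrapped to (-180°,180°])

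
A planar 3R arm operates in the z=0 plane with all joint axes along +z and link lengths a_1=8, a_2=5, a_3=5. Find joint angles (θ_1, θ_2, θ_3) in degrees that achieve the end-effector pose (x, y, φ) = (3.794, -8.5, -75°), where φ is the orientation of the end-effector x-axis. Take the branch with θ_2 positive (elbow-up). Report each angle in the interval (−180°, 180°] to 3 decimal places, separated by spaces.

-90.007 149.995 -134.989

wrist centre = target − a_3·(cos φ, sin φ) = (2.4999, -3.6704)
cos θ_2 = (19.7211−8²−5²)/(2·8·5) = -0.8660; θ_2 = 149.9954° (elbow-up)
β = atan2(-3.6704,2.4999) = -55.7411°; ψ = atan2(2.5003,3.6701) = 34.2658°
θ_1 = β − ψ = -90.0069°
θ_3 = φ − θ_1 − θ_2 = -134.9886° (wrapped to (-180°,180°])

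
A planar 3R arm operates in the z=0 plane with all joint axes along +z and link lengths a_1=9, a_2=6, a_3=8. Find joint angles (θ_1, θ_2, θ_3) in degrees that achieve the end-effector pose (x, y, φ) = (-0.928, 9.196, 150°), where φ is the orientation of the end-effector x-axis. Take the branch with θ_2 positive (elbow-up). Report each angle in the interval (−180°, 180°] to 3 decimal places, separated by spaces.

wrist centre = target − a_3·(cos φ, sin φ) = (6.0002, 5.1960)
cos θ_2 = (63.0009−9²−6²)/(2·9·6) = -0.5000; θ_2 = 119.9995° (elbow-up)
β = atan2(5.1960,6.0002) = 40.8916°; ψ = atan2(5.1962,6.0000) = 40.8933°
θ_1 = β − ψ = -0.0017°
θ_3 = φ − θ_1 − θ_2 = 30.0022° (wrapped to (-180°,180°])

-0.002 119.999 30.002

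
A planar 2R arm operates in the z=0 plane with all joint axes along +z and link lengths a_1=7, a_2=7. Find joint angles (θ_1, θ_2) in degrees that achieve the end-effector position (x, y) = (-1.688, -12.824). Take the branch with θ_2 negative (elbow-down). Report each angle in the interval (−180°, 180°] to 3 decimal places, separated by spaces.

cos θ_2 = (167.3043−7²−7²)/(2·7·7) = 0.7072; θ_2 = -44.9935° (elbow-down)
β = atan2(-12.8240,-1.6880) = -97.4986°; ψ = atan2(-4.9492,11.9503) = -22.4968°
θ_1 = β − ψ = -75.0019°

-75.002 -44.994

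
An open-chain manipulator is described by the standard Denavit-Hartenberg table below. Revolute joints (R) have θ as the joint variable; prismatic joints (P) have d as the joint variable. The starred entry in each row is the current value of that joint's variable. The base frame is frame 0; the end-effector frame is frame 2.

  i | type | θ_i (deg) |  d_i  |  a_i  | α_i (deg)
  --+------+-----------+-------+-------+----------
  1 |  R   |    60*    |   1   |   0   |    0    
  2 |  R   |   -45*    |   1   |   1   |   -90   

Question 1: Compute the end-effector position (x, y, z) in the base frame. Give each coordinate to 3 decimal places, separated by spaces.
after link 1: o_1 = (0.0000, 0.0000, 1.0000)
after link 2: o_2 = (0.9659, 0.2588, 2.0000)

0.966 0.259 2.000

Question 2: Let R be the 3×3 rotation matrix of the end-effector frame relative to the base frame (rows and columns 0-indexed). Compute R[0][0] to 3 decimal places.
End-effector x-axis (col 0 of R) = (0.9659,0.2588,0.0000)
R[0][0] = 0.9659

0.966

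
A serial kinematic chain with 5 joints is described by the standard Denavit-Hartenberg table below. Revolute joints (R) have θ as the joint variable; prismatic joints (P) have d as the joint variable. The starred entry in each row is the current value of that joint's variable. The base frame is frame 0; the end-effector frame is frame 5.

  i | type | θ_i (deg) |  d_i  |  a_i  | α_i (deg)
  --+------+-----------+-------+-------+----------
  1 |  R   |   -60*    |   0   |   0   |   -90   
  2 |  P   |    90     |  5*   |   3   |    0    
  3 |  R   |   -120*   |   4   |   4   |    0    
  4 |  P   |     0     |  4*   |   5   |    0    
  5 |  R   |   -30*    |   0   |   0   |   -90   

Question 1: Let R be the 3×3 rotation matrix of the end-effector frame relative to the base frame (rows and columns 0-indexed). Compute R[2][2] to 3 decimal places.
End-effector z-axis (col 2 of R) = (0.4330,-0.7500,-0.5000)
R[2][2] = -0.5000

-0.500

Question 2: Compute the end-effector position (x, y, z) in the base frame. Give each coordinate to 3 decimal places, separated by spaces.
after link 1: o_1 = (0.0000, 0.0000, 0.0000)
after link 2: o_2 = (4.3301, 2.5000, -3.0000)
after link 3: o_3 = (9.5263, 1.5000, -1.0000)
after link 4: o_4 = (15.1554, -0.2500, 1.5000)
after link 5: o_5 = (15.1554, -0.2500, 1.5000)

15.155 -0.250 1.500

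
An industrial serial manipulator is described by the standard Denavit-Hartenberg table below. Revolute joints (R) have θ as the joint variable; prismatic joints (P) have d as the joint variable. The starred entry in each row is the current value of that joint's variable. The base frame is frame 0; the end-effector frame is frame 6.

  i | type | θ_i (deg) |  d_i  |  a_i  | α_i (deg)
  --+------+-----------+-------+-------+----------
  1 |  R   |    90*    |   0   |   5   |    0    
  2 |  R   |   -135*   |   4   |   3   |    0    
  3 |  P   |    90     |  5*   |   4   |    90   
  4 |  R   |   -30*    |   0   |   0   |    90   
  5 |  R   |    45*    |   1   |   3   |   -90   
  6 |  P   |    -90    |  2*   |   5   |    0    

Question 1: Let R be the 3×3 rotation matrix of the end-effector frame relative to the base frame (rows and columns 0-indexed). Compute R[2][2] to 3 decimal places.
End-effector z-axis (col 2 of R) = (0.0670,-0.9330,0.3536)
R[2][2] = 0.3536

0.354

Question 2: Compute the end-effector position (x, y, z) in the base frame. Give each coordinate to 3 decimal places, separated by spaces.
after link 1: o_1 = (0.0000, 5.0000, 0.0000)
after link 2: o_2 = (2.1213, 2.8787, 4.0000)
after link 3: o_3 = (4.9497, 5.7071, 9.0000)
after link 4: o_4 = (4.9497, 5.7071, 9.0000)
after link 5: o_5 = (7.3952, 5.1526, 7.0733)
after link 6: o_6 = (5.7614, 1.5188, 3.4503)

5.761 1.519 3.450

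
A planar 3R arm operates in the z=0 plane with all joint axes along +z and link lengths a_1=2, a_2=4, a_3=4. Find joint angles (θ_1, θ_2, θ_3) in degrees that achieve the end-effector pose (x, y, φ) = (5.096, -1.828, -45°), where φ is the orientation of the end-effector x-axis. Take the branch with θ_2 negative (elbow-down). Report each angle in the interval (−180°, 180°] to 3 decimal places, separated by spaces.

150.022 -150.006 -45.015

wrist centre = target − a_3·(cos φ, sin φ) = (2.2676, 1.0004)
cos θ_2 = (6.1427−2²−4²)/(2·2·4) = -0.8661; θ_2 = -150.0061° (elbow-down)
β = atan2(1.0004,2.2676) = 23.8065°; ψ = atan2(-1.9996,-1.4643) = -126.2150°
θ_1 = β − ψ = 150.0216°
θ_3 = φ − θ_1 − θ_2 = -45.0155° (wrapped to (-180°,180°])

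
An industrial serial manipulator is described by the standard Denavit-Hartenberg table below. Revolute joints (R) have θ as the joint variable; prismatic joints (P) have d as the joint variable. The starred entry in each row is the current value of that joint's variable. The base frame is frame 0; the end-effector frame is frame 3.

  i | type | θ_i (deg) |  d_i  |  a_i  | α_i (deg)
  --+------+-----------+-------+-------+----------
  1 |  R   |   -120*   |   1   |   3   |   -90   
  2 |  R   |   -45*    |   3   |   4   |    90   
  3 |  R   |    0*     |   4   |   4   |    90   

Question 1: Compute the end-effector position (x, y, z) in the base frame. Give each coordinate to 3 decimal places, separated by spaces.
after link 1: o_1 = (-1.5000, -2.5981, 1.0000)
after link 2: o_2 = (-0.3161, -6.5476, 3.8284)
after link 3: o_3 = (-0.3161, -6.5476, 9.4853)

-0.316 -6.548 9.485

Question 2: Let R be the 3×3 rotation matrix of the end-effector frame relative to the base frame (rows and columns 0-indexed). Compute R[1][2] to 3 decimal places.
End-effector z-axis (col 2 of R) = (-0.8660,0.5000,0.0000)
R[1][2] = 0.5000

0.500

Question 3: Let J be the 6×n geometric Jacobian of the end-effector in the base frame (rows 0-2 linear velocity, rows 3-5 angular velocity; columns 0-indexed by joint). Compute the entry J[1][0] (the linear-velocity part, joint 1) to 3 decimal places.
axis z_0 = ẑ; lever o_n−o_0 = (-0.3161,-6.5476,9.4853)
cross product → J_v[:, 0] = (6.5476,-0.3161,0.0000)
J_ω[:, 0] = z_0
entry J[1][0] = -0.3161

-0.316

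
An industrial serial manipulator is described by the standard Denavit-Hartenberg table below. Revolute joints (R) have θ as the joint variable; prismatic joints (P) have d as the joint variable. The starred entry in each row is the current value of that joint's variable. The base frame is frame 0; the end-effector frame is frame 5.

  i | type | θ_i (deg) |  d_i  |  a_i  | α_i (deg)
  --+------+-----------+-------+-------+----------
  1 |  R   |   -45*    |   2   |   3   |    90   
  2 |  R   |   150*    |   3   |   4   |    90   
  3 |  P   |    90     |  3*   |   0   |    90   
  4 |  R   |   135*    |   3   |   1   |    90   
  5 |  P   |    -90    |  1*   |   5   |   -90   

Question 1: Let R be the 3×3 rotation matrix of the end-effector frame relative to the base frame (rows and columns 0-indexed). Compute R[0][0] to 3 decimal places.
0.612

End-effector x-axis (col 0 of R) = (0.6124,-0.6124,-0.5000)
R[0][0] = 0.6124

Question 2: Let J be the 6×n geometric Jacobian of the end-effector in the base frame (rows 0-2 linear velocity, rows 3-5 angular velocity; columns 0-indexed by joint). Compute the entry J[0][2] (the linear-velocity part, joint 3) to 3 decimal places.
0.354

prismatic axis z_2 = (0.3536,-0.3536,0.8660)
J_v[:, 2] = z_2; J_ω[:, 2] = (0,0,0)
entry J[0][2] = 0.3536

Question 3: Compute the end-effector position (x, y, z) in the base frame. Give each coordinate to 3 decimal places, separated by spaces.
0.336 -4.579 6.823

after link 1: o_1 = (2.1213, -2.1213, 2.0000)
after link 2: o_2 = (-2.4495, -1.7932, 4.0000)
after link 3: o_3 = (-1.3888, -2.8538, 6.5981)
after link 4: o_4 = (-2.4759, -0.7667, 8.7104)
after link 5: o_5 = (0.3359, -4.5786, 6.8228)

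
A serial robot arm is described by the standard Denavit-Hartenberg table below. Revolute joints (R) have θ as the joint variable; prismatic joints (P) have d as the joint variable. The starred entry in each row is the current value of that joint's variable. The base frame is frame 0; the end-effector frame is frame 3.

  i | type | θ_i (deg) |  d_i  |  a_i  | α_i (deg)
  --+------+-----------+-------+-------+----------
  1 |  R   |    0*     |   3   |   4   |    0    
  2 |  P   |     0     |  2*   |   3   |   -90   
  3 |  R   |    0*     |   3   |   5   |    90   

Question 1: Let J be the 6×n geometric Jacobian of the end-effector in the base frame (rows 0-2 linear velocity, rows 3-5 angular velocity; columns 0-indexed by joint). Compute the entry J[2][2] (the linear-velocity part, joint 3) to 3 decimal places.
-5.000

axis z_2 = (0.0000,1.0000,0.0000); lever o_n−o_2 = (5.0000,3.0000,0.0000)
cross product → J_v[:, 2] = (-0.0000,0.0000,-5.0000)
J_ω[:, 2] = z_2
entry J[2][2] = -5.0000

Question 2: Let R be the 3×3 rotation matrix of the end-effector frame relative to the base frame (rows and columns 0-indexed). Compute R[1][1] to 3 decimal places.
End-effector y-axis (col 1 of R) = (0.0000,1.0000,0.0000)
R[1][1] = 1.0000

1.000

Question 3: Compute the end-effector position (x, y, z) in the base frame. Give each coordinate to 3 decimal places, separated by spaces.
after link 1: o_1 = (4.0000, 0.0000, 3.0000)
after link 2: o_2 = (7.0000, 0.0000, 5.0000)
after link 3: o_3 = (12.0000, 3.0000, 5.0000)

12.000 3.000 5.000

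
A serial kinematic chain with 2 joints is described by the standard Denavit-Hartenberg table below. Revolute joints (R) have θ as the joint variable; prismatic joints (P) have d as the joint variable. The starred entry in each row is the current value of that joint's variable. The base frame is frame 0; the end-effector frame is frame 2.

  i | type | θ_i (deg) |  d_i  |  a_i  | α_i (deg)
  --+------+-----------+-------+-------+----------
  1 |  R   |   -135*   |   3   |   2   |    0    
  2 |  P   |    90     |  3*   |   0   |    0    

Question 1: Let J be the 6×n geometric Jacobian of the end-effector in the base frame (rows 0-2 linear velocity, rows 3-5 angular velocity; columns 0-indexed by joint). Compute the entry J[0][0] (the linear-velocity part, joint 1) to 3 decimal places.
axis z_0 = ẑ; lever o_n−o_0 = (-1.4142,-1.4142,6.0000)
cross product → J_v[:, 0] = (1.4142,-1.4142,0.0000)
J_ω[:, 0] = z_0
entry J[0][0] = 1.4142

1.414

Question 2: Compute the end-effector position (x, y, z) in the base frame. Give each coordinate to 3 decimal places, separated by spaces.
-1.414 -1.414 6.000

after link 1: o_1 = (-1.4142, -1.4142, 3.0000)
after link 2: o_2 = (-1.4142, -1.4142, 6.0000)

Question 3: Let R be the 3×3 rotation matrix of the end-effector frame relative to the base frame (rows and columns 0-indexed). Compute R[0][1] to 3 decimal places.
End-effector y-axis (col 1 of R) = (0.7071,0.7071,0.0000)
R[0][1] = 0.7071

0.707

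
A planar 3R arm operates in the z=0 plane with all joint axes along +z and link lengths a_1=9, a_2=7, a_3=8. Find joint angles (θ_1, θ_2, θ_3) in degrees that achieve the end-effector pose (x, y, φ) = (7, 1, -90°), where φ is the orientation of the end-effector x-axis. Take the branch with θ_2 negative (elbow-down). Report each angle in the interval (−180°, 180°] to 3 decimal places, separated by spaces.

wrist centre = target − a_3·(cos φ, sin φ) = (7.0000, 9.0000)
cos θ_2 = (130.0000−9²−7²)/(2·9·7) = 0.0000; θ_2 = -90.0000° (elbow-down)
β = atan2(9.0000,7.0000) = 52.1250°; ψ = atan2(-7.0000,9.0000) = -37.8750°
θ_1 = β − ψ = 90.0000°
θ_3 = φ − θ_1 − θ_2 = -90.0000° (wrapped to (-180°,180°])

90.000 -90.000 -90.000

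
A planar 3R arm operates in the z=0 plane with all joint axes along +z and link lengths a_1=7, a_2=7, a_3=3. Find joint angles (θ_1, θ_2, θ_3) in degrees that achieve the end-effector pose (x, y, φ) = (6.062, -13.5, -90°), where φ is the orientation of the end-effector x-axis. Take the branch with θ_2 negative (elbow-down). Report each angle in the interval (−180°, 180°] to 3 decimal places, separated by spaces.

wrist centre = target − a_3·(cos φ, sin φ) = (6.0620, -10.5000)
cos θ_2 = (146.9978−7²−7²)/(2·7·7) = 0.5000; θ_2 = -60.0015° (elbow-down)
β = atan2(-10.5000,6.0620) = -60.0007°; ψ = atan2(-6.0623,10.4998) = -30.0007°
θ_1 = β − ψ = -30.0000°
θ_3 = φ − θ_1 − θ_2 = 0.0015° (wrapped to (-180°,180°])

-30.000 -60.001 0.001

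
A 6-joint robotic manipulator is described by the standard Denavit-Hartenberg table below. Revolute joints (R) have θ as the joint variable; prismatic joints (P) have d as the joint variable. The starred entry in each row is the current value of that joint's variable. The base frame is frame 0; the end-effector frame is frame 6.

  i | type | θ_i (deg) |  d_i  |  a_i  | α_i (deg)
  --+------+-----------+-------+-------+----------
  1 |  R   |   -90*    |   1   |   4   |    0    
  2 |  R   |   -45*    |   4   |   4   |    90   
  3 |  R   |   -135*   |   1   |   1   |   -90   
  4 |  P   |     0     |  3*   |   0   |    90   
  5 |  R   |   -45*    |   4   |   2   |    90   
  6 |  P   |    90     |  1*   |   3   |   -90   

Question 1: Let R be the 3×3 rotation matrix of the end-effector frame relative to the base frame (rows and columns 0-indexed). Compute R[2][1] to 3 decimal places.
-1.000

End-effector y-axis (col 1 of R) = (-0.0000,-0.0000,-1.0000)
R[2][1] = -1.0000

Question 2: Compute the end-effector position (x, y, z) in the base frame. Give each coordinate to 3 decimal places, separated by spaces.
after link 1: o_1 = (0.0000, -4.0000, 1.0000)
after link 2: o_2 = (-2.8284, -6.8284, 5.0000)
after link 3: o_3 = (-3.0355, -5.6213, 4.2929)
after link 4: o_4 = (-4.5355, -7.1213, 2.1716)
after link 5: o_5 = (-5.9497, -2.8787, 2.1716)
after link 6: o_6 = (-8.0711, -0.7574, 3.1716)

-8.071 -0.757 3.172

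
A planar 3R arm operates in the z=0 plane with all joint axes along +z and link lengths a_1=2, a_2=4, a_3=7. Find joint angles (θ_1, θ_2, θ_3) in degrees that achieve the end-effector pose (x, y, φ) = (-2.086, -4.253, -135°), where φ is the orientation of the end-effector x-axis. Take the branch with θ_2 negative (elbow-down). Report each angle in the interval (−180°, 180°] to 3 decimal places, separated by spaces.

wrist centre = target − a_3·(cos φ, sin φ) = (2.8637, 0.6967)
cos θ_2 = (8.6865−2²−4²)/(2·2·4) = -0.7071; θ_2 = -134.9989° (elbow-down)
β = atan2(0.6967,2.8637) = 13.6743°; ψ = atan2(-2.8285,-0.8284) = -106.3237°
θ_1 = β − ψ = 119.9980°
θ_3 = φ − θ_1 − θ_2 = -119.9991° (wrapped to (-180°,180°])

119.998 -134.999 -119.999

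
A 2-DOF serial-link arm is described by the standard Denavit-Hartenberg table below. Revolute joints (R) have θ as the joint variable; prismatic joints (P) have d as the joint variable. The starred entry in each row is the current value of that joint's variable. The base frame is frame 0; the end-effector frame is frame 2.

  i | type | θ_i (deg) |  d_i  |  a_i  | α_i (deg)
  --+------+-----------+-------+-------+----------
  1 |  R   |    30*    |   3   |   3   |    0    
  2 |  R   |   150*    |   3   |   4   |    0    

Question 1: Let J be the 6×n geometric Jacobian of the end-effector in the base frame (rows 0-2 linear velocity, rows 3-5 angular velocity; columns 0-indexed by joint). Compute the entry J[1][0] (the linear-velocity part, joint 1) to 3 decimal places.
-1.402

axis z_0 = ẑ; lever o_n−o_0 = (-1.4019,1.5000,6.0000)
cross product → J_v[:, 0] = (-1.5000,-1.4019,0.0000)
J_ω[:, 0] = z_0
entry J[1][0] = -1.4019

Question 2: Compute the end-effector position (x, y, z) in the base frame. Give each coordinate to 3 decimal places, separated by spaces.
-1.402 1.500 6.000

after link 1: o_1 = (2.5981, 1.5000, 3.0000)
after link 2: o_2 = (-1.4019, 1.5000, 6.0000)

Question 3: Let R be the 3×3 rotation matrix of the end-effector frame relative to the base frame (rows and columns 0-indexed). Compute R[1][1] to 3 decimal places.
End-effector y-axis (col 1 of R) = (0.0000,-1.0000,0.0000)
R[1][1] = -1.0000

-1.000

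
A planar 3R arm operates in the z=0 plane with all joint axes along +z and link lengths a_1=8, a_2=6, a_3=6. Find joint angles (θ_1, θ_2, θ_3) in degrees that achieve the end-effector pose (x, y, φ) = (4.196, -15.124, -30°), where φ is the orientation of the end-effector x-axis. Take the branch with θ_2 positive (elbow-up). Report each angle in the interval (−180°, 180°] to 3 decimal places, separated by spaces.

-120.003 60.006 29.997

wrist centre = target − a_3·(cos φ, sin φ) = (-1.0002, -12.1240)
cos θ_2 = (147.9917−8²−6²)/(2·8·6) = 0.4999; θ_2 = 60.0057° (elbow-up)
β = atan2(-12.1240,-1.0002) = -94.7159°; ψ = atan2(5.1965,10.9995) = 25.2873°
θ_1 = β − ψ = -120.0032°
θ_3 = φ − θ_1 − θ_2 = 29.9974° (wrapped to (-180°,180°])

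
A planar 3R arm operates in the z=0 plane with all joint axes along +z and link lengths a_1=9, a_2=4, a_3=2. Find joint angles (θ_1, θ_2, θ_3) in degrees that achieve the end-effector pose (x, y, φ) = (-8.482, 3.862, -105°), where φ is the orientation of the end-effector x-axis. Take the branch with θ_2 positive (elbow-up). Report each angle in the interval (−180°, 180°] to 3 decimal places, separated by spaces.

wrist centre = target − a_3·(cos φ, sin φ) = (-7.9644, 5.7939)
cos θ_2 = (96.9998−9²−4²)/(2·9·4) = -0.0000; θ_2 = 90.0002° (elbow-up)
β = atan2(5.7939,-7.9644) = 143.9652°; ψ = atan2(4.0000,9.0000) = 23.9625°
θ_1 = β − ψ = 120.0026°
θ_3 = φ − θ_1 − θ_2 = 44.9972° (wrapped to (-180°,180°])

120.003 90.000 44.997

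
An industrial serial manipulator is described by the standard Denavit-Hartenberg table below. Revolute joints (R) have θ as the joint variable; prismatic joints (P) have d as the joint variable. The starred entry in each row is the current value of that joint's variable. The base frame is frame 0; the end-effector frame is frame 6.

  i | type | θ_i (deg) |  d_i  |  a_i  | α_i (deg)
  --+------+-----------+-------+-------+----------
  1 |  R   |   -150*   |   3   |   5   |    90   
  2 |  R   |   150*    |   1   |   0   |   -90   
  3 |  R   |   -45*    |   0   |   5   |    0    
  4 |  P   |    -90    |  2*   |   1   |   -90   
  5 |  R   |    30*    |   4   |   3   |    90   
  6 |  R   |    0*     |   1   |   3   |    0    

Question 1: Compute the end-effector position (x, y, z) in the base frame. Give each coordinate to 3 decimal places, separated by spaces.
after link 1: o_1 = (-4.3301, -2.5000, 3.0000)
after link 2: o_2 = (-4.8301, -1.6340, 3.0000)
after link 3: o_3 = (-3.9462, 2.9588, 4.7678)
after link 4: o_4 = (-3.9641, 3.7650, 2.6822)
after link 5: o_5 = (-6.2029, 7.8597, 4.4769)
after link 6: o_6 = (-9.2158, 8.6498, 3.9306)

-9.216 8.650 3.931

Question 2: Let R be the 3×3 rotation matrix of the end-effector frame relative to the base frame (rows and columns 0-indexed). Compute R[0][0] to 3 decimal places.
End-effector x-axis (col 0 of R) = (-0.9820,0.1402,0.1268)
R[0][0] = -0.9820

-0.982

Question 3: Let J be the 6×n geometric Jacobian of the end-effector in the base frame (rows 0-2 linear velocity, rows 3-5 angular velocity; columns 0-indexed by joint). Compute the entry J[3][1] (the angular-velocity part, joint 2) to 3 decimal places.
-0.500

axis z_1 = (-0.5000,0.8660,0.0000); lever o_n−o_1 = (-4.8856,11.1498,0.9306)
cross product → J_v[:, 1] = (0.8059,0.4653,-1.3438)
J_ω[:, 1] = z_1
entry J[3][1] = -0.5000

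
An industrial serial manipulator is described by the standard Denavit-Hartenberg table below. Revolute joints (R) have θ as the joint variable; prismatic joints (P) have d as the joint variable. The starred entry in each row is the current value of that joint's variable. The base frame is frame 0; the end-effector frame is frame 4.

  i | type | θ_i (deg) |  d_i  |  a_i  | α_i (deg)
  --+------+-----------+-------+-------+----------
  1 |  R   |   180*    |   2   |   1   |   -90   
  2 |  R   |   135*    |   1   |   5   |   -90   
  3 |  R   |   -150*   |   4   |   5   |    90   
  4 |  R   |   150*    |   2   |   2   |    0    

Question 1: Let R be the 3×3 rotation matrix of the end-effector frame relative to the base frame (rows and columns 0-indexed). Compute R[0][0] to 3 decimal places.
0.884

End-effector x-axis (col 0 of R) = (0.8839,0.4330,-0.1768)
R[0][0] = 0.8839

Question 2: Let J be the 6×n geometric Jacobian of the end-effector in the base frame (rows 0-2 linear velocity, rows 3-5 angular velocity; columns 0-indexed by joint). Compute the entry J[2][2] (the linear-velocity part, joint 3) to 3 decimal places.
axis z_2 = (0.7071,-0.0000,0.7071); lever o_n−o_2 = (0.8272,0.0981,6.2438)
cross product → J_v[:, 2] = (-0.0694,-3.8301,0.0694)
J_ω[:, 2] = z_2
entry J[2][2] = 0.0694

0.069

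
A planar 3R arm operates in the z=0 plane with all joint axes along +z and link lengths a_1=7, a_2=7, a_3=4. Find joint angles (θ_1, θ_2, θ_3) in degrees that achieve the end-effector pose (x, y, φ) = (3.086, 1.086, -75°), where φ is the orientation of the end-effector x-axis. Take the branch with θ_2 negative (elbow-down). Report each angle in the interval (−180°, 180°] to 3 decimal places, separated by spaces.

134.995 -134.999 -74.996

wrist centre = target − a_3·(cos φ, sin φ) = (2.0507, 4.9497)
cos θ_2 = (28.7050−7²−7²)/(2·7·7) = -0.7071; θ_2 = -134.9988° (elbow-down)
β = atan2(4.9497,2.0507) = 67.4952°; ψ = atan2(-4.9499,2.0504) = -67.4994°
θ_1 = β − ψ = 134.9945°
θ_3 = φ − θ_1 − θ_2 = -74.9958° (wrapped to (-180°,180°])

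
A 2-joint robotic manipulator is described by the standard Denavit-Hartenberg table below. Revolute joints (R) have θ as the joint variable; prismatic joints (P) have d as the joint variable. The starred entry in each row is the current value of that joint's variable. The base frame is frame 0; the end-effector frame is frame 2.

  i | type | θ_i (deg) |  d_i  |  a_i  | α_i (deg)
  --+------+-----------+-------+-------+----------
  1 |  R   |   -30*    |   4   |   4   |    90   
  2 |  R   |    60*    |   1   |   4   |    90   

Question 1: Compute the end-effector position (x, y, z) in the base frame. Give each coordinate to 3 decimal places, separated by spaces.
after link 1: o_1 = (3.4641, -2.0000, 4.0000)
after link 2: o_2 = (4.6962, -3.8660, 7.4641)

4.696 -3.866 7.464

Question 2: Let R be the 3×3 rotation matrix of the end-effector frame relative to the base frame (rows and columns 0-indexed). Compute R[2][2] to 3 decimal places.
End-effector z-axis (col 2 of R) = (0.7500,-0.4330,-0.5000)
R[2][2] = -0.5000

-0.500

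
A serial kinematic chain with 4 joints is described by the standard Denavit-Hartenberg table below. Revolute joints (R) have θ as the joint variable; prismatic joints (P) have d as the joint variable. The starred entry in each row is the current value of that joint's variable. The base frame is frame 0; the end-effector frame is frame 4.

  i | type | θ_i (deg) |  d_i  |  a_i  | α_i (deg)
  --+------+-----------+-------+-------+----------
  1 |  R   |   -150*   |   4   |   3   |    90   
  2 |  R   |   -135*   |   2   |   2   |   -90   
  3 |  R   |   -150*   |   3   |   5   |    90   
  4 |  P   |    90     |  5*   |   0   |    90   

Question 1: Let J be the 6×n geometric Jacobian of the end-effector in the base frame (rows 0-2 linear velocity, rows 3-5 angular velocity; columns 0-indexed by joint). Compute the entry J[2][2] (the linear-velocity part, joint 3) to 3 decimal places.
axis z_2 = (-0.6124,-0.3536,-0.7071); lever o_n−o_2 = (-5.1046,-5.0604,2.7083)
cross product → J_v[:, 2] = (-4.5358,5.2680,1.2941)
J_ω[:, 2] = z_2
entry J[2][2] = 1.2941

1.294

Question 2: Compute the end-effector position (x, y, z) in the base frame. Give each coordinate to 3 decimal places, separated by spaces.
-7.478 -4.121 5.294

after link 1: o_1 = (-2.5981, -1.5000, 4.0000)
after link 2: o_2 = (-2.3733, 0.9392, 2.5858)
after link 3: o_3 = (-8.1121, 0.5126, 3.5263)
after link 4: o_4 = (-7.4780, -4.1213, 5.2941)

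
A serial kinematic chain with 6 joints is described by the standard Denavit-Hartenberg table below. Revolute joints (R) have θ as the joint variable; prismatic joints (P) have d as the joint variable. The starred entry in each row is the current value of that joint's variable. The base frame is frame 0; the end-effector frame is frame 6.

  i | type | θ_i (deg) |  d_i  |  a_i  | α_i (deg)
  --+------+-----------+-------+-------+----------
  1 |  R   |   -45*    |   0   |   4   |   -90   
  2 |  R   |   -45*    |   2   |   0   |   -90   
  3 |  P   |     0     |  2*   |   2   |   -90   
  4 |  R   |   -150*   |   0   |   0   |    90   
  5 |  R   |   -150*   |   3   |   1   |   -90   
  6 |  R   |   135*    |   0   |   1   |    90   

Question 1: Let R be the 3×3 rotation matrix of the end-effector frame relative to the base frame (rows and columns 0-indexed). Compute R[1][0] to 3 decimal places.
End-effector x-axis (col 0 of R) = (0.1209,-0.6209,-0.7745)
R[1][0] = -0.6209

-0.621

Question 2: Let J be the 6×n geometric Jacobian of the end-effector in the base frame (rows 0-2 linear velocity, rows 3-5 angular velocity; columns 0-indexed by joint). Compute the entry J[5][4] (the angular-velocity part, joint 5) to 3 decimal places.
0.259

axis z_4 = (-0.6830,0.6830,0.2588); lever o_n−o_4 = (-1.4161,1.6232,0.8385)
cross product → J_v[:, 4] = (0.1526,0.2062,-0.1415)
J_ω[:, 4] = z_4
entry J[5][4] = 0.2588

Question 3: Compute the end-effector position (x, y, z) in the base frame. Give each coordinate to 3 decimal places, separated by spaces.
4.827 -1.791 0.838

after link 1: o_1 = (2.8284, -2.8284, 0.0000)
after link 2: o_2 = (4.2426, -1.4142, 0.0000)
after link 3: o_3 = (6.2426, -3.4142, -0.0000)
after link 4: o_4 = (6.2426, -3.4142, -0.0000)
after link 5: o_5 = (4.7056, -1.1701, 1.6130)
after link 6: o_6 = (4.8265, -1.7910, 0.8385)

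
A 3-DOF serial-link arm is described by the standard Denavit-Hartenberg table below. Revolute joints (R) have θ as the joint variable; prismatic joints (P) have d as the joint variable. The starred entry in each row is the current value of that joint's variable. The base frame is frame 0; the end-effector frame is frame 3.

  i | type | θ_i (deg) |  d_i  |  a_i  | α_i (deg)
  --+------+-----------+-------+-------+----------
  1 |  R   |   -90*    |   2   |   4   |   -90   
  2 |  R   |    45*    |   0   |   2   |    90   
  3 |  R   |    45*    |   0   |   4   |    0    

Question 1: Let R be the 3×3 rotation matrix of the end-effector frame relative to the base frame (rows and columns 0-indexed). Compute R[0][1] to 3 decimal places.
End-effector y-axis (col 1 of R) = (0.7071,0.5000,0.5000)
R[0][1] = 0.7071

0.707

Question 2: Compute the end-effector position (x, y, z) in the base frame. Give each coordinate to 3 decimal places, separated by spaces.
after link 1: o_1 = (0.0000, -4.0000, 2.0000)
after link 2: o_2 = (0.0000, -5.4142, 0.5858)
after link 3: o_3 = (2.8284, -7.4142, -1.4142)

2.828 -7.414 -1.414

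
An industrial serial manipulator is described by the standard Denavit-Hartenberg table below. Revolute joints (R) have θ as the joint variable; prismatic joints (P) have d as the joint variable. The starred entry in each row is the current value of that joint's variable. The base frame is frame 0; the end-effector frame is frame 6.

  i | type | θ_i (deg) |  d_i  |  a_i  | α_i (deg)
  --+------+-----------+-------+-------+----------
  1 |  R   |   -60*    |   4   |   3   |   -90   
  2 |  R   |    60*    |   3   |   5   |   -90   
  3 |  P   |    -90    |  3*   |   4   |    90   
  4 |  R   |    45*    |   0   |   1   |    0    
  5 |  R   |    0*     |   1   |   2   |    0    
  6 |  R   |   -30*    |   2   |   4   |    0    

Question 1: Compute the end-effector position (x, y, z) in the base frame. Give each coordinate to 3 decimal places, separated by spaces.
10.579 7.646 -0.810

after link 1: o_1 = (1.5000, -2.5981, 4.0000)
after link 2: o_2 = (5.3481, -3.2631, -0.3301)
after link 3: o_3 = (7.5131, 0.9869, -1.8301)
after link 4: o_4 = (7.8193, 1.8707, -2.1837)
after link 5: o_5 = (8.1817, 4.0715, -2.0248)
after link 6: o_6 = (10.5795, 7.6459, -0.8103)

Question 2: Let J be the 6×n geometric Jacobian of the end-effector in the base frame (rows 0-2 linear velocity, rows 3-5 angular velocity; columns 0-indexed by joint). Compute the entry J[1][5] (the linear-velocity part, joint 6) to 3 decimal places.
axis z_5 = (-0.2500,0.4330,0.8660); lever o_n−o_5 = (2.3978,3.5743,1.2144)
cross product → J_v[:, 5] = (-2.5696,2.3801,-1.9319)
J_ω[:, 5] = z_5
entry J[1][5] = 2.3801

2.380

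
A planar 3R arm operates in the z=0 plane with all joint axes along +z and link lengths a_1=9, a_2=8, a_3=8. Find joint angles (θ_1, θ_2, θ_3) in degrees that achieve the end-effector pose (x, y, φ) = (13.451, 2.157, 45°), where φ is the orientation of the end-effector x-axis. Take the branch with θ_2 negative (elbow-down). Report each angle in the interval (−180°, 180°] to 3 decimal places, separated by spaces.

wrist centre = target − a_3·(cos φ, sin φ) = (7.7941, -3.4999)
cos θ_2 = (72.9977−9²−8²)/(2·9·8) = -0.5000; θ_2 = -120.0011° (elbow-down)
β = atan2(-3.4999,7.7941) = -24.1818°; ψ = atan2(-6.9281,4.9999) = -54.1829°
θ_1 = β − ψ = 30.0011°
θ_3 = φ − θ_1 − θ_2 = 135.0000° (wrapped to (-180°,180°])

30.001 -120.001 135.000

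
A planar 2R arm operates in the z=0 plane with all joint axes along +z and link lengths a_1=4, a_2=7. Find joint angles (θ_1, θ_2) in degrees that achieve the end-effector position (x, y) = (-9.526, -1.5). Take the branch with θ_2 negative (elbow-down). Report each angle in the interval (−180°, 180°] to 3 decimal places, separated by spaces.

cos θ_2 = (92.9947−4²−7²)/(2·4·7) = 0.4999; θ_2 = -60.0063° (elbow-down)
β = atan2(-1.5000,-9.5260) = -171.0515°; ψ = atan2(-6.0626,7.4993) = -38.9525°
θ_1 = β − ψ = -132.0989°

-132.099 -60.006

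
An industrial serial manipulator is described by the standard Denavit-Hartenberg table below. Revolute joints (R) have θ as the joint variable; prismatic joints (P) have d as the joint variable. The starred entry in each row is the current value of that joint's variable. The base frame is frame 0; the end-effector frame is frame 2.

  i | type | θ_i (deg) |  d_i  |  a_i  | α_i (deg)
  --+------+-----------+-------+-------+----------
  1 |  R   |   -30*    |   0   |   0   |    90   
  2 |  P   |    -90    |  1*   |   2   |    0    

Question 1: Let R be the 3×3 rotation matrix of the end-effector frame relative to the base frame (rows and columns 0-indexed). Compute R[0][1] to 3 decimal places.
0.866

End-effector y-axis (col 1 of R) = (0.8660,-0.5000,0.0000)
R[0][1] = 0.8660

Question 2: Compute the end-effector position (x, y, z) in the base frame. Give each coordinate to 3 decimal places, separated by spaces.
-0.500 -0.866 -2.000

after link 1: o_1 = (0.0000, 0.0000, 0.0000)
after link 2: o_2 = (-0.5000, -0.8660, -2.0000)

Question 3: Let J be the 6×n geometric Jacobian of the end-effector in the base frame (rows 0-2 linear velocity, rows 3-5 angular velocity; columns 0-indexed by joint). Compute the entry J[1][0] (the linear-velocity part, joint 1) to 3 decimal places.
axis z_0 = ẑ; lever o_n−o_0 = (-0.5000,-0.8660,-2.0000)
cross product → J_v[:, 0] = (0.8660,-0.5000,0.0000)
J_ω[:, 0] = z_0
entry J[1][0] = -0.5000

-0.500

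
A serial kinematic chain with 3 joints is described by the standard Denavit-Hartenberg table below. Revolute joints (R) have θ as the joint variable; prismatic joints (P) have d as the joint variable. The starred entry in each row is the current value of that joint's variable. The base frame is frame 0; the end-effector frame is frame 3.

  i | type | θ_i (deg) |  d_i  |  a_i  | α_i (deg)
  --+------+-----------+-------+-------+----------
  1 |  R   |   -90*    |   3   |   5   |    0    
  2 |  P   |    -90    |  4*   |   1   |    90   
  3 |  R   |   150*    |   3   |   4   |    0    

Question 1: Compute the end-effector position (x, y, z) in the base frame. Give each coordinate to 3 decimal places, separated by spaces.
after link 1: o_1 = (0.0000, -5.0000, 3.0000)
after link 2: o_2 = (-1.0000, -5.0000, 7.0000)
after link 3: o_3 = (2.4641, -2.0000, 9.0000)

2.464 -2.000 9.000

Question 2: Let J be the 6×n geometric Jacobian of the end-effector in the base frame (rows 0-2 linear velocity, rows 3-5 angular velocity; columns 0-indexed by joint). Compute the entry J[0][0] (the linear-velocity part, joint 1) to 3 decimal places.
axis z_0 = ẑ; lever o_n−o_0 = (2.4641,-2.0000,9.0000)
cross product → J_v[:, 0] = (2.0000,2.4641,-0.0000)
J_ω[:, 0] = z_0
entry J[0][0] = 2.0000

2.000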